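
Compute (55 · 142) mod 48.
Reduce the factors first: 55 ≡ 7, 142 ≡ 46 (mod 48), so 55 · 142 ≡ 7 · 46 (mod 48). 7 · 46 = 322. Dividing by 48: 322 = 6·48 + 34. So (55 · 142) mod 48 = 34.

Final answer: 34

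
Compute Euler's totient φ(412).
φ is multiplicative, with φ(p^e) = p^e − p^(e−1). Factorise 412 = 2^2 · 103. Then
  φ(412) = (2^2 − 2^1) · (103 − 1) = 2 · 102 = 204.

Final answer: φ(412) = 204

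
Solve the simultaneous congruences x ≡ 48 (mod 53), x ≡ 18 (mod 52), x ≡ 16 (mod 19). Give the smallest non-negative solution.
x ≡ 50822 (mod 52364); the representative in [0, 52364) is 50822

The moduli 53, 52, 19 are pairwise coprime, so by the CRT there is a unique solution mod 53·52·19 = 52364.
Solve by successive substitution. Start with x ≡ 48 (mod 53).
  Combine with x ≡ 18 (mod 52): write x = 48 + 53·t and require 48 + 53·t ≡ 18 (mod 52), i.e. 53·t ≡ 18 − 48 ≡ 22 (mod 52). Since 53^(−1) ≡ 1 (mod 52) (53 ≡ 1 (mod 52)), t ≡ 1·22 ≡ 22 (mod 52). So x ≡ 48 + 53·22 = 1214 (mod 2756).
  Combine with x ≡ 16 (mod 19): write x = 1214 + 2756·t and require 1214 + 2756·t ≡ 16 (mod 19), i.e. 2756·t ≡ 16 − 1214 ≡ 18 (mod 19). Since 2756^(−1) ≡ 1 (mod 19) (2756 ≡ 1 (mod 19)), t ≡ 1·18 ≡ 18 (mod 19). So x ≡ 1214 + 2756·18 = 50822 (mod 52364).
Unique solution in [0, 52364): x = 50822.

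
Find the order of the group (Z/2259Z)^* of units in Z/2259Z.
|(Z/2259Z)^*| = 1500

(Z/2259Z)^* consists of the classes a with gcd(a, 2259) = 1, so its order is φ(2259). φ is multiplicative, with φ(p^e) = p^e − p^(e−1). Factorise 2259 = 3^2 · 251. Then
  φ(2259) = (3^2 − 3^1) · (251 − 1) = 6 · 250 = 1500.
Thus |(Z/2259Z)^*| = 1500.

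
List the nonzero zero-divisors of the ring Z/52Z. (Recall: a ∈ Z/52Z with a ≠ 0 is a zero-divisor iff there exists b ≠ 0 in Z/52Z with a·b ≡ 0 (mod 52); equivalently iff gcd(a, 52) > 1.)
An element a ∈ Z/52Z (with a ≠ 0) is a zero-divisor iff gcd(a, 52) > 1 (because a is a unit precisely when gcd(a, n) = 1, and in Z/nZ every nonzero, non-unit element is a zero-divisor). Scan a = 1, ..., 51 and keep those with gcd(a, 52) > 1:
  gcd(2, 52) = 2, gcd(4, 52) = 4, gcd(6, 52) = 2, gcd(8, 52) = 4, gcd(10, 52) = 2, gcd(12, 52) = 4, gcd(13, 52) = 13, gcd(14, 52) = 2, gcd(16, 52) = 4, gcd(18, 52) = 2, gcd(20, 52) = 4, gcd(22, 52) = 2, gcd(24, 52) = 4, gcd(26, 52) = 26, gcd(28, 52) = 4, gcd(30, 52) = 2, gcd(32, 52) = 4, gcd(34, 52) = 2, gcd(36, 52) = 4, gcd(38, 52) = 2, gcd(39, 52) = 13, gcd(40, 52) = 4, gcd(42, 52) = 2, gcd(44, 52) = 4, gcd(46, 52) = 2, gcd(48, 52) = 4, gcd(50, 52) = 2.
All other a ∈ {1, ..., 51} have gcd(a, 52) = 1 and are units. So the nonzero zero-divisors are exactly the 27 values of a appearing in this scan.

Final answer: nonzero zero-divisors of Z/52Z = {2, 4, 6, 8, 10, 12, 13, 14, 16, 18, 20, 22, 24, 26, 28, 30, 32, 34, 36, 38, 39, 40, 42, 44, 46, 48, 50}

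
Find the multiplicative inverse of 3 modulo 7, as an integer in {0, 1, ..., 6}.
3^(−1) ≡ 5 (mod 7)

Apply the extended Euclidean algorithm to (7, 3), tracking rows (r, s, t) with s·7 + t·3 = r. Each division r_prev = q·r_cur + r_new produces the new row as (previous row) − q·(current row):
  row A: (7, 1, 0)   [1·7 + 0·3 = 7]
  row B: (3, 0, 1)   [0·7 + 1·3 = 3]
  7 = 2·3 + 1   → row C = row A − 2·row B = (1, 1, −2)   [check: 1·7 − 2·3 = 1]
  3 = 3·1 + 0   → remainder 0, stop. gcd = 1 (last nonzero row C).
The gcd is 1, so 3 is invertible mod 7. The last nonzero row gives 1·7 − 2·3 = 1, so t = −2. So 3^(−1) ≡ −2 ≡ 5 (mod 7). Verify: 3 · 5 = 15 ≡ 1 (mod 7). ✓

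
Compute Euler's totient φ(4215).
φ(4215) = 2240

φ is multiplicative, with φ(p^e) = p^e − p^(e−1). Factorise 4215 = 3 · 5 · 281. Then
  φ(4215) = (3 − 1) · (5 − 1) · (281 − 1) = 2 · 4 · 280 = 2240.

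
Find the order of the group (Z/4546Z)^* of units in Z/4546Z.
(Z/4546Z)^* consists of the classes a with gcd(a, 4546) = 1, so its order is φ(4546). φ is multiplicative, with φ(p^e) = p^e − p^(e−1). Factorise 4546 = 2 · 2273. Then
  φ(4546) = (2 − 1) · (2273 − 1) = 1 · 2272 = 2272.
Thus |(Z/4546Z)^*| = 2272.

Final answer: |(Z/4546Z)^*| = 2272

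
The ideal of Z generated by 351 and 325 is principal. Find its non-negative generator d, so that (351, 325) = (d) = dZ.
(351, 325) = (13); d = 13

In the PID Z, (a, b) is generated by gcd(a, b). Compute gcd(351, 325) with the extended Euclidean algorithm, tracking rows (r, s, t) with s·351 + t·325 = r:
  row A: (351, 1, 0)   [1·351 + 0·325 = 351]
  row B: (325, 0, 1)   [0·351 + 1·325 = 325]
  351 = 1·325 + 26   → row C = row A − 1·row B = (26, 1, −1)   [check: 1·351 − 1·325 = 26]
  325 = 12·26 + 13   → row D = row B − 12·row C = (13, −12, 13)   [check: −12·351 + 13·325 = 13]
  26 = 2·13 + 0   → remainder 0, stop. gcd = 13 (last nonzero row D).
So gcd(351, 325) = 13, with Bézout identity −12·351 + 13·325 = 13. Containment (⊇): the Bézout identity exhibits 13 as an element of (351, 325), giving (13) ⊆ (351, 325). Containment (⊆): since 13 | 351 and 13 | 325 (351 = 13·27, 325 = 13·25), every Z-linear combination of 351 and 325 is divisible by 13, so (351, 325) ⊆ (13). Therefore (351, 325) = (13), d = 13.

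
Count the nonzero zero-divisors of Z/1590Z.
In Z/1590Z each nonzero element is either a unit (gcd with 1590 is 1) or a zero-divisor (gcd > 1). The number of units is φ(1590): factorise 1590 = 2 · 3 · 5 · 53, so φ(1590) = (2 − 1) · (3 − 1) · (5 − 1) · (53 − 1) = 1 · 2 · 4 · 52 = 416. The nonzero elements number 1590 − 1 = 1589. Hence the nonzero zero-divisors number 1589 − 416 = 1173.

Final answer: Z/1590Z has 1173 nonzero zero-divisors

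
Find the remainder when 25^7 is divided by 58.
1

Use repeated squaring. Binary(7) = 111. Walk through the bits of the exponent 7 left-to-right: at each bit after the leading one, square the running value, then multiply by 25 if the bit is 1 (always reducing mod 58):
  bit 1 = 1 (leading): start with 25.
  bit 2 = 1: square 25^2 = 625 ≡ 45; bit is 1, so multiply 45·25 = 1125 ≡ 23 (mod 58).
  bit 3 = 1: square 23^2 = 529 ≡ 7; bit is 1, so multiply 7·25 = 175 ≡ 1 (mod 58).
Final value: 25^7 ≡ 1 (mod 58).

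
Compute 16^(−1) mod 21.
Apply the extended Euclidean algorithm to (21, 16), tracking rows (r, s, t) with s·21 + t·16 = r. Each division r_prev = q·r_cur + r_new produces the new row as (previous row) − q·(current row):
  row A: (21, 1, 0)   [1·21 + 0·16 = 21]
  row B: (16, 0, 1)   [0·21 + 1·16 = 16]
  21 = 1·16 + 5   → row C = row A − 1·row B = (5, 1, −1)   [check: 1·21 − 1·16 = 5]
  16 = 3·5 + 1   → row D = row B − 3·row C = (1, −3, 4)   [check: −3·21 + 4·16 = 1]
  5 = 5·1 + 0   → remainder 0, stop. gcd = 1 (last nonzero row D).
The gcd is 1, so 16 is invertible mod 21. The last nonzero row gives −3·21 + 4·16 = 1, so t = 4. So 16^(−1) ≡ 4 (mod 21). Verify: 16 · 4 = 64 ≡ 1 (mod 21). ✓

Final answer: 16^(−1) ≡ 4 (mod 21)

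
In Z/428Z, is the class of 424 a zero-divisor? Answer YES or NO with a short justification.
gcd(424, 428) = 4 > 1, so 424 is not a unit in Z/428Z. In Z/nZ every nonzero non-unit is a zero-divisor: explicitly, take b = 428/gcd = 107 ≠ 0 (mod 428); then 424·107 = 45368 = 106·428, i.e. 424·107 ≡ 0 (mod 428). So 424 is a zero-divisor.

Final answer: YES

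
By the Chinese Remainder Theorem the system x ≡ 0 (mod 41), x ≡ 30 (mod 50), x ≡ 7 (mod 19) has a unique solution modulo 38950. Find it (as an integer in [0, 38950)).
x ≡ 27880 (mod 38950); the representative in [0, 38950) is 27880

The moduli 41, 50, 19 are pairwise coprime, so by the CRT there is a unique solution mod 41·50·19 = 38950.
Solve by successive substitution. Start with x ≡ 0 (mod 41).
  Combine with x ≡ 30 (mod 50): write x = 41·t and require 41·t ≡ 30 (mod 50). Since 41^(−1) ≡ 11 (mod 50), t ≡ 11·30 ≡ 30 (mod 50). So x ≡ 41·30 = 1230 (mod 2050).
  Combine with x ≡ 7 (mod 19): write x = 1230 + 2050·t and require 1230 + 2050·t ≡ 7 (mod 19), i.e. 2050·t ≡ 7 − 1230 ≡ 12 (mod 19). Since 2050^(−1) ≡ 9 (mod 19) (2050 ≡ 17 (mod 19)), t ≡ 9·12 ≡ 13 (mod 19). So x ≡ 1230 + 2050·13 = 27880 (mod 38950).
Unique solution in [0, 38950): x = 27880.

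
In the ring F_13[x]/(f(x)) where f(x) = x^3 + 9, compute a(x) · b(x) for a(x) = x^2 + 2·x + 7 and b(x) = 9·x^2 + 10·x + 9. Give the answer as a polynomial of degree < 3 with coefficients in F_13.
a · b ≡ x^2 + 7·x + 6 (mod f(x))

Multiply as integer polynomials: a · b = 9·x^4 + 28·x^3 + 92·x^2 + 88·x + 63. Reducing coefficients mod 13: a · b ≡ 9·x^4 + 2·x^3 + x^2 + 10·x + 11. Now divide by f(x) = x^3 + 9 in F_13[x], eliminating the leading term at each step:
  leading term 9·x^4: subtract (9·x)·f(x) = 9·x^4 + 3·x, leaving 2·x^3 + x^2 + 7·x + 11 (coefficients mod 13)
  leading term 2·x^3: subtract (2)·f(x) = 2·x^3 + 5, leaving x^2 + 7·x + 6 (coefficients mod 13)
The degree is now < 3, so this is the remainder. Hence a · b ≡ x^2 + 7·x + 6 in F_13[x]/(f).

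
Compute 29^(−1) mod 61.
29^(−1) ≡ 40 (mod 61)

Apply the extended Euclidean algorithm to (61, 29), tracking rows (r, s, t) with s·61 + t·29 = r. Each division r_prev = q·r_cur + r_new produces the new row as (previous row) − q·(current row):
  row A: (61, 1, 0)   [1·61 + 0·29 = 61]
  row B: (29, 0, 1)   [0·61 + 1·29 = 29]
  61 = 2·29 + 3   → row C = row A − 2·row B = (3, 1, −2)   [check: 1·61 − 2·29 = 3]
  29 = 9·3 + 2   → row D = row B − 9·row C = (2, −9, 19)   [check: −9·61 + 19·29 = 2]
  3 = 1·2 + 1   → row E = row C − 1·row D = (1, 10, −21)   [check: 10·61 − 21·29 = 1]
  2 = 2·1 + 0   → remainder 0, stop. gcd = 1 (last nonzero row E).
The gcd is 1, so 29 is invertible mod 61. The last nonzero row gives 10·61 − 21·29 = 1, so t = −21. So 29^(−1) ≡ −21 ≡ 40 (mod 61). Verify: 29 · 40 = 1160 ≡ 1 (mod 61). ✓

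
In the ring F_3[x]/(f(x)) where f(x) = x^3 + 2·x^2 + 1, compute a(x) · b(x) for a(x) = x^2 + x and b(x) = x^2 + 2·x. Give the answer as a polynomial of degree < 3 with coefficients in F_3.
a · b ≡ 2·x + 2 (mod f(x))

Multiply as integer polynomials: a · b = x^4 + 3·x^3 + 2·x^2. Reducing coefficients mod 3: a · b ≡ x^4 + 2·x^2. Now divide by f(x) = x^3 + 2·x^2 + 1 in F_3[x], eliminating the leading term at each step:
  leading term x^4: subtract (x)·f(x) = x^4 + 2·x^3 + x, leaving x^3 + 2·x^2 + 2·x (coefficients mod 3)
  leading term x^3: subtract (1)·f(x) = x^3 + 2·x^2 + 1, leaving 2·x + 2 (coefficients mod 3)
The degree is now < 3, so this is the remainder. Hence a · b ≡ 2·x + 2 in F_3[x]/(f).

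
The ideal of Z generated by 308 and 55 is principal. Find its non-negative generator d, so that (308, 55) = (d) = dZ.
(308, 55) = (11); d = 11

In the PID Z, (a, b) is generated by gcd(a, b). Compute gcd(308, 55) with the extended Euclidean algorithm, tracking rows (r, s, t) with s·308 + t·55 = r:
  row A: (308, 1, 0)   [1·308 + 0·55 = 308]
  row B: (55, 0, 1)   [0·308 + 1·55 = 55]
  308 = 5·55 + 33   → row C = row A − 5·row B = (33, 1, −5)   [check: 1·308 − 5·55 = 33]
  55 = 1·33 + 22   → row D = row B − 1·row C = (22, −1, 6)   [check: −1·308 + 6·55 = 22]
  33 = 1·22 + 11   → row E = row C − 1·row D = (11, 2, −11)   [check: 2·308 − 11·55 = 11]
  22 = 2·11 + 0   → remainder 0, stop. gcd = 11 (last nonzero row E).
So gcd(308, 55) = 11, with Bézout identity 2·308 − 11·55 = 11. Containment (⊇): the Bézout identity exhibits 11 as an element of (308, 55), giving (11) ⊆ (308, 55). Containment (⊆): since 11 | 308 and 11 | 55 (308 = 11·28, 55 = 11·5), every Z-linear combination of 308 and 55 is divisible by 11, so (308, 55) ⊆ (11). Therefore (308, 55) = (11), d = 11.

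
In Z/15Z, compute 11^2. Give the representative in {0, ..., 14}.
Use repeated squaring. Binary(2) = 10. Walk through the bits of the exponent 2 left-to-right: at each bit after the leading one, square the running value, then multiply by 11 if the bit is 1 (always reducing mod 15):
  bit 1 = 1 (leading): start with 11.
  bit 2 = 0: square 11^2 = 121 ≡ 1 (mod 15).
Final value: 11^2 ≡ 1 (mod 15).

Final answer: 1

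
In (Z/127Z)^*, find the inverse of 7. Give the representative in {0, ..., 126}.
Apply the extended Euclidean algorithm to (127, 7), tracking rows (r, s, t) with s·127 + t·7 = r. Each division r_prev = q·r_cur + r_new produces the new row as (previous row) − q·(current row):
  row A: (127, 1, 0)   [1·127 + 0·7 = 127]
  row B: (7, 0, 1)   [0·127 + 1·7 = 7]
  127 = 18·7 + 1   → row C = row A − 18·row B = (1, 1, −18)   [check: 1·127 − 18·7 = 1]
  7 = 7·1 + 0   → remainder 0, stop. gcd = 1 (last nonzero row C).
The gcd is 1, so 7 is invertible mod 127. The last nonzero row gives 1·127 − 18·7 = 1, so t = −18. So 7^(−1) ≡ −18 ≡ 109 (mod 127). Verify: 7 · 109 = 763 ≡ 1 (mod 127). ✓

Final answer: 7^(−1) ≡ 109 (mod 127)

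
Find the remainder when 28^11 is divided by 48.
16

Use repeated squaring. Binary(11) = 1011. Walk through the bits of the exponent 11 left-to-right: at each bit after the leading one, square the running value, then multiply by 28 if the bit is 1 (always reducing mod 48):
  bit 1 = 1 (leading): start with 28.
  bit 2 = 0: square 28^2 = 784 ≡ 16 (mod 48).
  bit 3 = 1: square 16^2 = 256 ≡ 16; bit is 1, so multiply 16·28 = 448 ≡ 16 (mod 48).
  bit 4 = 1: square 16^2 = 256 ≡ 16; bit is 1, so multiply 16·28 = 448 ≡ 16 (mod 48).
Final value: 28^11 ≡ 16 (mod 48).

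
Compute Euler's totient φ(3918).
φ is multiplicative, with φ(p^e) = p^e − p^(e−1). Factorise 3918 = 2 · 3 · 653. Then
  φ(3918) = (2 − 1) · (3 − 1) · (653 − 1) = 1 · 2 · 652 = 1304.

Final answer: φ(3918) = 1304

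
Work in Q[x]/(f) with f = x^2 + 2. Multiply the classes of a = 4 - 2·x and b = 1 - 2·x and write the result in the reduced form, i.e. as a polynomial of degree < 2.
First multiply in Q[x] without reducing: a · b = 4·x^2 - 10·x + 4. Now divide by f(x) = x^2 + 2, eliminating the leading term at each step:
  leading term 4·x^2: subtract (4)·f(x) = 4·x^2 + 8, leaving -10·x - 4
The degree is now < 2, so this is the remainder. Hence a · b ≡ -10·x - 4 in Q[x]/(f).

Final answer: a · b ≡ -10·x - 4 (mod f(x))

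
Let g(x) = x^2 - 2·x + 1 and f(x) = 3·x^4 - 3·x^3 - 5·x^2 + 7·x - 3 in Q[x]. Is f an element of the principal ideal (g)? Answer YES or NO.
In Q[x] the ideal (g) consists of all multiples of g, so f ∈ (g) iff g | f, i.e. iff the remainder of f on division by g is 0. Divide f by g (g is monic, so eliminate the leading term of the running remainder at each step):
  leading term 3·x^4: subtract (3·x^2)·g(x) = 3·x^4 - 6·x^3 + 3·x^2, leaving 3·x^3 - 8·x^2 + 7·x - 3
  leading term 3·x^3: subtract (3·x)·g(x) = 3·x^3 - 6·x^2 + 3·x, leaving -2·x^2 + 4·x - 3
  leading term -2·x^2: subtract (-2)·g(x) = -2·x^2 + 4·x - 2, leaving -1
The remainder r(x) = -1 ≠ 0 (and deg r < deg g), so g ∤ f, i.e. f ∉ (g).

Final answer: NO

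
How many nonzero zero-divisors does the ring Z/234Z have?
In Z/234Z each nonzero element is either a unit (gcd with 234 is 1) or a zero-divisor (gcd > 1). The number of units is φ(234): factorise 234 = 2 · 3^2 · 13, so φ(234) = (2 − 1) · (3^2 − 3^1) · (13 − 1) = 1 · 6 · 12 = 72. The nonzero elements number 234 − 1 = 233. Hence the nonzero zero-divisors number 233 − 72 = 161.

Final answer: Z/234Z has 161 nonzero zero-divisors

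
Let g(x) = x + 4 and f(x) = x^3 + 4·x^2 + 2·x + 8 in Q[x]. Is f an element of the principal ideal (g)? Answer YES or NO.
YES

In Q[x] the ideal (g) consists of all multiples of g, so f ∈ (g) iff g | f, i.e. iff the remainder of f on division by g is 0. Divide f by g (g is monic, so eliminate the leading term of the running remainder at each step):
  leading term x^3: subtract (x^2)·g(x) = x^3 + 4·x^2, leaving 2·x + 8
  leading term 2·x: subtract (2)·g(x) = 2·x + 8, leaving 0
The remainder is 0, so f(x) = g(x) · h(x) with h(x) = x^2 + 2. Hence g | f, i.e. f ∈ (g).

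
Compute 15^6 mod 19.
Use repeated squaring. Binary(6) = 110. Walk through the bits of the exponent 6 left-to-right: at each bit after the leading one, square the running value, then multiply by 15 if the bit is 1 (always reducing mod 19):
  bit 1 = 1 (leading): start with 15.
  bit 2 = 1: square 15^2 = 225 ≡ 16; bit is 1, so multiply 16·15 = 240 ≡ 12 (mod 19).
  bit 3 = 0: square 12^2 = 144 ≡ 11 (mod 19).
Final value: 15^6 ≡ 11 (mod 19).

Final answer: 11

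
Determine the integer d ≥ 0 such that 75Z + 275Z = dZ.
In the PID Z, (a, b) is generated by gcd(a, b). Compute gcd(275, 75) with the extended Euclidean algorithm, tracking rows (r, s, t) with s·275 + t·75 = r:
  row A: (275, 1, 0)   [1·275 + 0·75 = 275]
  row B: (75, 0, 1)   [0·275 + 1·75 = 75]
  275 = 3·75 + 50   → row C = row A − 3·row B = (50, 1, −3)   [check: 1·275 − 3·75 = 50]
  75 = 1·50 + 25   → row D = row B − 1·row C = (25, −1, 4)   [check: −1·275 + 4·75 = 25]
  50 = 2·25 + 0   → remainder 0, stop. gcd = 25 (last nonzero row D).
So gcd(75, 275) = 25, with Bézout identity −1·275 + 4·75 = 25. Containment (⊇): the Bézout identity exhibits 25 as an element of (75, 275), giving (25) ⊆ (75, 275). Containment (⊆): since 25 | 75 and 25 | 275 (75 = 25·3, 275 = 25·11), every Z-linear combination of 75 and 275 is divisible by 25, so (75, 275) ⊆ (25). Therefore (75, 275) = (25), d = 25.

Final answer: (75, 275) = (25); d = 25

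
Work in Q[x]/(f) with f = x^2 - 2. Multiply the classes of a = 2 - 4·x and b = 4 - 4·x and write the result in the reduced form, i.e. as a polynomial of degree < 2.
First multiply in Q[x] without reducing: a · b = 16·x^2 - 24·x + 8. Now divide by f(x) = x^2 - 2, eliminating the leading term at each step:
  leading term 16·x^2: subtract (16)·f(x) = 16·x^2 - 32, leaving 40 - 24·x
The degree is now < 2, so this is the remainder. Hence a · b ≡ 40 - 24·x in Q[x]/(f).

Final answer: a · b ≡ 40 - 24·x (mod f(x))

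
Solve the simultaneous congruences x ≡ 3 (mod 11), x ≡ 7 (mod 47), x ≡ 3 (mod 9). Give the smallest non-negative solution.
The moduli 11, 47, 9 are pairwise coprime, so by the CRT there is a unique solution mod 11·47·9 = 4653.
Solve by successive substitution. Start with x ≡ 3 (mod 11).
  Combine with x ≡ 7 (mod 47): write x = 3 + 11·t and require 3 + 11·t ≡ 7 (mod 47), i.e. 11·t ≡ 7 − 3 ≡ 4 (mod 47). Since 11^(−1) ≡ 30 (mod 47), t ≡ 30·4 ≡ 26 (mod 47). So x ≡ 3 + 11·26 = 289 (mod 517).
  Combine with x ≡ 3 (mod 9): write x = 289 + 517·t and require 289 + 517·t ≡ 3 (mod 9), i.e. 517·t ≡ 3 − 289 ≡ 2 (mod 9). Since 517^(−1) ≡ 7 (mod 9) (517 ≡ 4 (mod 9)), t ≡ 7·2 ≡ 5 (mod 9). So x ≡ 289 + 517·5 = 2874 (mod 4653).
Unique solution in [0, 4653): x = 2874.

Final answer: x ≡ 2874 (mod 4653); the representative in [0, 4653) is 2874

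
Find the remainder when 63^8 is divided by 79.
50

Use repeated squaring. Binary(8) = 1000. Walk through the bits of the exponent 8 left-to-right: at each bit after the leading one, square the running value, then multiply by 63 if the bit is 1 (always reducing mod 79):
  bit 1 = 1 (leading): start with 63.
  bit 2 = 0: square 63^2 = 3969 ≡ 19 (mod 79).
  bit 3 = 0: square 19^2 = 361 ≡ 45 (mod 79).
  bit 4 = 0: square 45^2 = 2025 ≡ 50 (mod 79).
Final value: 63^8 ≡ 50 (mod 79).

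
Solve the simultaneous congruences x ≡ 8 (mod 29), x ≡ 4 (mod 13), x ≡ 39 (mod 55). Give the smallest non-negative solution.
x ≡ 2734 (mod 20735); the representative in [0, 20735) is 2734

The moduli 29, 13, 55 are pairwise coprime, so by the CRT there is a unique solution mod 29·13·55 = 20735.
Solve by successive substitution. Start with x ≡ 8 (mod 29).
  Combine with x ≡ 4 (mod 13): write x = 8 + 29·t and require 8 + 29·t ≡ 4 (mod 13), i.e. 29·t ≡ 4 − 8 ≡ 9 (mod 13). Since 29^(−1) ≡ 9 (mod 13) (29 ≡ 3 (mod 13)), t ≡ 9·9 ≡ 3 (mod 13). So x ≡ 8 + 29·3 = 95 (mod 377).
  Combine with x ≡ 39 (mod 55): write x = 95 + 377·t and require 95 + 377·t ≡ 39 (mod 55), i.e. 377·t ≡ 39 − 95 ≡ 54 (mod 55). Since 377^(−1) ≡ 48 (mod 55) (377 ≡ 47 (mod 55)), t ≡ 48·54 ≡ 7 (mod 55). So x ≡ 95 + 377·7 = 2734 (mod 20735).
Unique solution in [0, 20735): x = 2734.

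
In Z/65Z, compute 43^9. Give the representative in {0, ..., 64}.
38

Use repeated squaring. Binary(9) = 1001. Walk through the bits of the exponent 9 left-to-right: at each bit after the leading one, square the running value, then multiply by 43 if the bit is 1 (always reducing mod 65):
  bit 1 = 1 (leading): start with 43.
  bit 2 = 0: square 43^2 = 1849 ≡ 29 (mod 65).
  bit 3 = 0: square 29^2 = 841 ≡ 61 (mod 65).
  bit 4 = 1: square 61^2 = 3721 ≡ 16; bit is 1, so multiply 16·43 = 688 ≡ 38 (mod 65).
Final value: 43^9 ≡ 38 (mod 65).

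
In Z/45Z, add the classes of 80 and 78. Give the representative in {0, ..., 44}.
23

Reduce the summands first: 80 ≡ 35, 78 ≡ 33 (mod 45), so 80 + 78 ≡ 35 + 33 (mod 45). 35 + 33 = 68; 68 = 1·45 + 23, so (80 + 78) mod 45 = 23.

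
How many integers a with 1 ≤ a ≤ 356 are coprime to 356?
The number of a ∈ {1, ..., 356} with gcd(a, 356) = 1 is by definition Euler's totient φ(356). φ is multiplicative, with φ(p^e) = p^e − p^(e−1). Factorise 356 = 2^2 · 89. Then
  φ(356) = (2^2 − 2^1) · (89 − 1) = 2 · 88 = 176.
So there are 176 such integers.

Final answer: 176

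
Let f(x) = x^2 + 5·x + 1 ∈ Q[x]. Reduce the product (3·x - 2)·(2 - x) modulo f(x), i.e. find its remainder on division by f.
First multiply in Q[x] without reducing: a · b = -3·x^2 + 8·x - 4. Now divide by f(x) = x^2 + 5·x + 1, eliminating the leading term at each step:
  leading term -3·x^2: subtract (-3)·f(x) = -3·x^2 - 15·x - 3, leaving 23·x - 1
The degree is now < 2, so this is the remainder. Hence a · b ≡ 23·x - 1 in Q[x]/(f).

Final answer: a · b ≡ 23·x - 1 (mod f(x))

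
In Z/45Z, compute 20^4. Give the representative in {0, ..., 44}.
25

Use repeated squaring. Binary(4) = 100. Walk through the bits of the exponent 4 left-to-right: at each bit after the leading one, square the running value, then multiply by 20 if the bit is 1 (always reducing mod 45):
  bit 1 = 1 (leading): start with 20.
  bit 2 = 0: square 20^2 = 400 ≡ 40 (mod 45).
  bit 3 = 0: square 40^2 = 1600 ≡ 25 (mod 45).
Final value: 20^4 ≡ 25 (mod 45).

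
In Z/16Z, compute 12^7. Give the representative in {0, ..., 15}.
Use repeated squaring. Binary(7) = 111. Walk through the bits of the exponent 7 left-to-right: at each bit after the leading one, square the running value, then multiply by 12 if the bit is 1 (always reducing mod 16):
  bit 1 = 1 (leading): start with 12.
  bit 2 = 1: square 12^2 = 144 ≡ 0; bit is 1, so multiply 0·12 = 0 (mod 16).
  bit 3 = 1: square 0^2 = 0; bit is 1, so multiply 0·12 = 0 (mod 16).
Final value: 12^7 ≡ 0 (mod 16).

Final answer: 0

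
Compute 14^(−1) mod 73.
14^(−1) ≡ 47 (mod 73)

Apply the extended Euclidean algorithm to (73, 14), tracking rows (r, s, t) with s·73 + t·14 = r. Each division r_prev = q·r_cur + r_new produces the new row as (previous row) − q·(current row):
  row A: (73, 1, 0)   [1·73 + 0·14 = 73]
  row B: (14, 0, 1)   [0·73 + 1·14 = 14]
  73 = 5·14 + 3   → row C = row A − 5·row B = (3, 1, −5)   [check: 1·73 − 5·14 = 3]
  14 = 4·3 + 2   → row D = row B − 4·row C = (2, −4, 21)   [check: −4·73 + 21·14 = 2]
  3 = 1·2 + 1   → row E = row C − 1·row D = (1, 5, −26)   [check: 5·73 − 26·14 = 1]
  2 = 2·1 + 0   → remainder 0, stop. gcd = 1 (last nonzero row E).
The gcd is 1, so 14 is invertible mod 73. The last nonzero row gives 5·73 − 26·14 = 1, so t = −26. So 14^(−1) ≡ −26 ≡ 47 (mod 73). Verify: 14 · 47 = 658 ≡ 1 (mod 73). ✓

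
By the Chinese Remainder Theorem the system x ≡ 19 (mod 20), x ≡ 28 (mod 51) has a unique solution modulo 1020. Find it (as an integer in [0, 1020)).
The moduli 20, 51 are pairwise coprime, so by the CRT there is a unique solution mod 20·51 = 1020.
Solve by successive substitution. Start with x ≡ 19 (mod 20).
  Combine with x ≡ 28 (mod 51): write x = 19 + 20·t and require 19 + 20·t ≡ 28 (mod 51), i.e. 20·t ≡ 28 − 19 ≡ 9 (mod 51). Since 20^(−1) ≡ 23 (mod 51), t ≡ 23·9 ≡ 3 (mod 51). So x ≡ 19 + 20·3 = 79 (mod 1020).
Unique solution in [0, 1020): x = 79.

Final answer: x ≡ 79 (mod 1020); the representative in [0, 1020) is 79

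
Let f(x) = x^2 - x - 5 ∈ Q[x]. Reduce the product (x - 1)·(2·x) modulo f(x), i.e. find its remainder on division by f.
First multiply in Q[x] without reducing: a · b = 2·x^2 - 2·x. Now divide by f(x) = x^2 - x - 5, eliminating the leading term at each step:
  leading term 2·x^2: subtract (2)·f(x) = 2·x^2 - 2·x - 10, leaving 10
The degree is now < 2, so this is the remainder. Hence a · b ≡ 10 in Q[x]/(f).

Final answer: a · b ≡ 10 (mod f(x))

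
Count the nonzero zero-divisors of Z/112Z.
Z/112Z has 63 nonzero zero-divisors

In Z/112Z each nonzero element is either a unit (gcd with 112 is 1) or a zero-divisor (gcd > 1). The number of units is φ(112): factorise 112 = 2^4 · 7, so φ(112) = (2^4 − 2^3) · (7 − 1) = 8 · 6 = 48. The nonzero elements number 112 − 1 = 111. Hence the nonzero zero-divisors number 111 − 48 = 63.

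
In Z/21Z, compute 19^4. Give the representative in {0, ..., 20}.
Use repeated squaring. Binary(4) = 100. Walk through the bits of the exponent 4 left-to-right: at each bit after the leading one, square the running value, then multiply by 19 if the bit is 1 (always reducing mod 21):
  bit 1 = 1 (leading): start with 19.
  bit 2 = 0: square 19^2 = 361 ≡ 4 (mod 21).
  bit 3 = 0: square 4^2 = 16 (mod 21).
Final value: 19^4 ≡ 16 (mod 21).

Final answer: 16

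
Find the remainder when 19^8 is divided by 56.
Use repeated squaring. Binary(8) = 1000. Walk through the bits of the exponent 8 left-to-right: at each bit after the leading one, square the running value, then multiply by 19 if the bit is 1 (always reducing mod 56):
  bit 1 = 1 (leading): start with 19.
  bit 2 = 0: square 19^2 = 361 ≡ 25 (mod 56).
  bit 3 = 0: square 25^2 = 625 ≡ 9 (mod 56).
  bit 4 = 0: square 9^2 = 81 ≡ 25 (mod 56).
Final value: 19^8 ≡ 25 (mod 56).

Final answer: 25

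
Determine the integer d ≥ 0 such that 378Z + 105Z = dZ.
(378, 105) = (21); d = 21

In the PID Z, (a, b) is generated by gcd(a, b). Compute gcd(378, 105) with the extended Euclidean algorithm, tracking rows (r, s, t) with s·378 + t·105 = r:
  row A: (378, 1, 0)   [1·378 + 0·105 = 378]
  row B: (105, 0, 1)   [0·378 + 1·105 = 105]
  378 = 3·105 + 63   → row C = row A − 3·row B = (63, 1, −3)   [check: 1·378 − 3·105 = 63]
  105 = 1·63 + 42   → row D = row B − 1·row C = (42, −1, 4)   [check: −1·378 + 4·105 = 42]
  63 = 1·42 + 21   → row E = row C − 1·row D = (21, 2, −7)   [check: 2·378 − 7·105 = 21]
  42 = 2·21 + 0   → remainder 0, stop. gcd = 21 (last nonzero row E).
So gcd(378, 105) = 21, with Bézout identity 2·378 − 7·105 = 21. Containment (⊇): the Bézout identity exhibits 21 as an element of (378, 105), giving (21) ⊆ (378, 105). Containment (⊆): since 21 | 378 and 21 | 105 (378 = 21·18, 105 = 21·5), every Z-linear combination of 378 and 105 is divisible by 21, so (378, 105) ⊆ (21). Therefore (378, 105) = (21), d = 21.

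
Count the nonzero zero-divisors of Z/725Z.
In Z/725Z each nonzero element is either a unit (gcd with 725 is 1) or a zero-divisor (gcd > 1). The number of units is φ(725): factorise 725 = 5^2 · 29, so φ(725) = (5^2 − 5^1) · (29 − 1) = 20 · 28 = 560. The nonzero elements number 725 − 1 = 724. Hence the nonzero zero-divisors number 724 − 560 = 164.

Final answer: Z/725Z has 164 nonzero zero-divisors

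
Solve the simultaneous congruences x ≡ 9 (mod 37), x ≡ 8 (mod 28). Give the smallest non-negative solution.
The moduli 37, 28 are pairwise coprime, so by the CRT there is a unique solution mod 37·28 = 1036.
Solve by successive substitution. Start with x ≡ 9 (mod 37).
  Combine with x ≡ 8 (mod 28): write x = 9 + 37·t and require 9 + 37·t ≡ 8 (mod 28), i.e. 37·t ≡ 8 − 9 ≡ 27 (mod 28). Since 37^(−1) ≡ 25 (mod 28) (37 ≡ 9 (mod 28)), t ≡ 25·27 ≡ 3 (mod 28). So x ≡ 9 + 37·3 = 120 (mod 1036).
Unique solution in [0, 1036): x = 120.

Final answer: x ≡ 120 (mod 1036); the representative in [0, 1036) is 120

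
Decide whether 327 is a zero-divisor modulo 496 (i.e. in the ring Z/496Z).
gcd(327, 496) = 1, so 327 is a unit in Z/496Z (it has a multiplicative inverse). A unit cannot be a zero-divisor: if 327·b ≡ 0 then multiplying both sides by 327^(−1) gives b ≡ 0. So 327 is not a zero-divisor.

Final answer: NO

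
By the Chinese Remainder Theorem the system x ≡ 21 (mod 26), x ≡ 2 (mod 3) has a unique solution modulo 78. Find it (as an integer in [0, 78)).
The moduli 26, 3 are pairwise coprime, so by the CRT there is a unique solution mod 26·3 = 78.
Solve by successive substitution. Start with x ≡ 21 (mod 26).
  Combine with x ≡ 2 (mod 3): write x = 21 + 26·t and require 21 + 26·t ≡ 2 (mod 3), i.e. 26·t ≡ 2 − 21 ≡ 2 (mod 3). Since 26^(−1) ≡ 2 (mod 3) (26 ≡ 2 (mod 3)), t ≡ 2·2 ≡ 1 (mod 3). So x ≡ 21 + 26·1 = 47 (mod 78).
Unique solution in [0, 78): x = 47.

Final answer: x ≡ 47 (mod 78); the representative in [0, 78) is 47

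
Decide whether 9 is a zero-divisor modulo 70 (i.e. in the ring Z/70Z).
gcd(9, 70) = 1, so 9 is a unit in Z/70Z (it has a multiplicative inverse). A unit cannot be a zero-divisor: if 9·b ≡ 0 then multiplying both sides by 9^(−1) gives b ≡ 0. So 9 is not a zero-divisor.

Final answer: NO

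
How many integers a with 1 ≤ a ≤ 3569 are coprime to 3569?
The number of a ∈ {1, ..., 3569} with gcd(a, 3569) = 1 is by definition Euler's totient φ(3569). φ is multiplicative, with φ(p^e) = p^e − p^(e−1). Factorise 3569 = 43 · 83. Then
  φ(3569) = (43 − 1) · (83 − 1) = 42 · 82 = 3444.
So there are 3444 such integers.

Final answer: 3444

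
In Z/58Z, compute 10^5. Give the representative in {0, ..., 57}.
8

Use repeated squaring. Binary(5) = 101. Walk through the bits of the exponent 5 left-to-right: at each bit after the leading one, square the running value, then multiply by 10 if the bit is 1 (always reducing mod 58):
  bit 1 = 1 (leading): start with 10.
  bit 2 = 0: square 10^2 = 100 ≡ 42 (mod 58).
  bit 3 = 1: square 42^2 = 1764 ≡ 24; bit is 1, so multiply 24·10 = 240 ≡ 8 (mod 58).
Final value: 10^5 ≡ 8 (mod 58).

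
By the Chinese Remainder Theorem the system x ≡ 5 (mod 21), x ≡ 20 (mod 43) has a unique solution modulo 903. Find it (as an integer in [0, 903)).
x ≡ 278 (mod 903); the representative in [0, 903) is 278

The moduli 21, 43 are pairwise coprime, so by the CRT there is a unique solution mod 21·43 = 903.
Solve by successive substitution. Start with x ≡ 5 (mod 21).
  Combine with x ≡ 20 (mod 43): write x = 5 + 21·t and require 5 + 21·t ≡ 20 (mod 43), i.e. 21·t ≡ 20 − 5 ≡ 15 (mod 43). Since 21^(−1) ≡ 41 (mod 43), t ≡ 41·15 ≡ 13 (mod 43). So x ≡ 5 + 21·13 = 278 (mod 903).
Unique solution in [0, 903): x = 278.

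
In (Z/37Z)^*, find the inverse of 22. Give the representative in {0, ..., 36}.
Apply the extended Euclidean algorithm to (37, 22), tracking rows (r, s, t) with s·37 + t·22 = r. Each division r_prev = q·r_cur + r_new produces the new row as (previous row) − q·(current row):
  row A: (37, 1, 0)   [1·37 + 0·22 = 37]
  row B: (22, 0, 1)   [0·37 + 1·22 = 22]
  37 = 1·22 + 15   → row C = row A − 1·row B = (15, 1, −1)   [check: 1·37 − 1·22 = 15]
  22 = 1·15 + 7   → row D = row B − 1·row C = (7, −1, 2)   [check: −1·37 + 2·22 = 7]
  15 = 2·7 + 1   → row E = row C − 2·row D = (1, 3, −5)   [check: 3·37 − 5·22 = 1]
  7 = 7·1 + 0   → remainder 0, stop. gcd = 1 (last nonzero row E).
The gcd is 1, so 22 is invertible mod 37. The last nonzero row gives 3·37 − 5·22 = 1, so t = −5. So 22^(−1) ≡ −5 ≡ 32 (mod 37). Verify: 22 · 32 = 704 ≡ 1 (mod 37). ✓

Final answer: 22^(−1) ≡ 32 (mod 37)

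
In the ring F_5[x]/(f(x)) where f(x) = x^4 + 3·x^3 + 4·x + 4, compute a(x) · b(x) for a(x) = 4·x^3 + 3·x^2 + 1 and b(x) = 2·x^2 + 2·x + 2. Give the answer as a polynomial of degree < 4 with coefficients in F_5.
Multiply as integer polynomials: a · b = 8·x^5 + 14·x^4 + 14·x^3 + 8·x^2 + 2·x + 2. Reducing coefficients mod 5: a · b ≡ 3·x^5 + 4·x^4 + 4·x^3 + 3·x^2 + 2·x + 2. Now divide by f(x) = x^4 + 3·x^3 + 4·x + 4 in F_5[x], eliminating the leading term at each step:
  leading term 3·x^5: subtract (3·x)·f(x) = 3·x^5 + 4·x^4 + 2·x^2 + 2·x, leaving 4·x^3 + x^2 + 2 (coefficients mod 5)
The degree is now < 4, so this is the remainder. Hence a · b ≡ 4·x^3 + x^2 + 2 in F_5[x]/(f).

Final answer: a · b ≡ 4·x^3 + x^2 + 2 (mod f(x))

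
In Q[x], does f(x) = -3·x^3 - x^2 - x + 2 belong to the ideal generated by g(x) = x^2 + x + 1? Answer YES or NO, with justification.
YES

In Q[x] the ideal (g) consists of all multiples of g, so f ∈ (g) iff g | f, i.e. iff the remainder of f on division by g is 0. Divide f by g (g is monic, so eliminate the leading term of the running remainder at each step):
  leading term -3·x^3: subtract (-3·x)·g(x) = -3·x^3 - 3·x^2 - 3·x, leaving 2·x^2 + 2·x + 2
  leading term 2·x^2: subtract (2)·g(x) = 2·x^2 + 2·x + 2, leaving 0
The remainder is 0, so f(x) = g(x) · h(x) with h(x) = 2 - 3·x. Hence g | f, i.e. f ∈ (g).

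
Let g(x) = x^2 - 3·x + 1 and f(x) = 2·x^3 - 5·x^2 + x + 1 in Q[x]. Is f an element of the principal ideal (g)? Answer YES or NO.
NO

In Q[x] the ideal (g) consists of all multiples of g, so f ∈ (g) iff g | f, i.e. iff the remainder of f on division by g is 0. Divide f by g (g is monic, so eliminate the leading term of the running remainder at each step):
  leading term 2·x^3: subtract (2·x)·g(x) = 2·x^3 - 6·x^2 + 2·x, leaving x^2 - x + 1
  leading term x^2: subtract (1)·g(x) = x^2 - 3·x + 1, leaving 2·x
The remainder r(x) = 2·x ≠ 0 (and deg r < deg g), so g ∤ f, i.e. f ∉ (g).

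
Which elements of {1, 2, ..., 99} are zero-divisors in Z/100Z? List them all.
An element a ∈ Z/100Z (with a ≠ 0) is a zero-divisor iff gcd(a, 100) > 1 (because a is a unit precisely when gcd(a, n) = 1, and in Z/nZ every nonzero, non-unit element is a zero-divisor). Scan a = 1, ..., 99 and keep those with gcd(a, 100) > 1:
  gcd(2, 100) = 2, gcd(4, 100) = 4, gcd(5, 100) = 5, gcd(6, 100) = 2, gcd(8, 100) = 4, gcd(10, 100) = 10, gcd(12, 100) = 4, gcd(14, 100) = 2, gcd(15, 100) = 5, gcd(16, 100) = 4, gcd(18, 100) = 2, gcd(20, 100) = 20, gcd(22, 100) = 2, gcd(24, 100) = 4, gcd(25, 100) = 25, gcd(26, 100) = 2, gcd(28, 100) = 4, gcd(30, 100) = 10, gcd(32, 100) = 4, gcd(34, 100) = 2, gcd(35, 100) = 5, gcd(36, 100) = 4, gcd(38, 100) = 2, gcd(40, 100) = 20, gcd(42, 100) = 2, gcd(44, 100) = 4, gcd(45, 100) = 5, gcd(46, 100) = 2, gcd(48, 100) = 4, gcd(50, 100) = 50, gcd(52, 100) = 4, gcd(54, 100) = 2, gcd(55, 100) = 5, gcd(56, 100) = 4, gcd(58, 100) = 2, gcd(60, 100) = 20, gcd(62, 100) = 2, gcd(64, 100) = 4, gcd(65, 100) = 5, gcd(66, 100) = 2, gcd(68, 100) = 4, gcd(70, 100) = 10, gcd(72, 100) = 4, gcd(74, 100) = 2, gcd(75, 100) = 25, gcd(76, 100) = 4, gcd(78, 100) = 2, gcd(80, 100) = 20, gcd(82, 100) = 2, gcd(84, 100) = 4, gcd(85, 100) = 5, gcd(86, 100) = 2, gcd(88, 100) = 4, gcd(90, 100) = 10, gcd(92, 100) = 4, gcd(94, 100) = 2, gcd(95, 100) = 5, gcd(96, 100) = 4, gcd(98, 100) = 2.
All other a ∈ {1, ..., 99} have gcd(a, 100) = 1 and are units. So the nonzero zero-divisors are exactly the 59 values of a appearing in this scan.

Final answer: nonzero zero-divisors of Z/100Z = {2, 4, 5, 6, 8, 10, 12, 14, 15, 16, 18, 20, 22, 24, 25, 26, 28, 30, 32, 34, 35, 36, 38, 40, 42, 44, 45, 46, 48, 50, 52, 54, 55, 56, 58, 60, 62, 64, 65, 66, 68, 70, 72, 74, 75, 76, 78, 80, 82, 84, 85, 86, 88, 90, 92, 94, 95, 96, 98}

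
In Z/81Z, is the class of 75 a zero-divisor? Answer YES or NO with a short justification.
gcd(75, 81) = 3 > 1, so 75 is not a unit in Z/81Z. In Z/nZ every nonzero non-unit is a zero-divisor: explicitly, take b = 81/gcd = 27 ≠ 0 (mod 81); then 75·27 = 2025 = 25·81, i.e. 75·27 ≡ 0 (mod 81). So 75 is a zero-divisor.

Final answer: YES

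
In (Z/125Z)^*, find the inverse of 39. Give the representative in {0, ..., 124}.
Apply the extended Euclidean algorithm to (125, 39), tracking rows (r, s, t) with s·125 + t·39 = r. Each division r_prev = q·r_cur + r_new produces the new row as (previous row) − q·(current row):
  row A: (125, 1, 0)   [1·125 + 0·39 = 125]
  row B: (39, 0, 1)   [0·125 + 1·39 = 39]
  125 = 3·39 + 8   → row C = row A − 3·row B = (8, 1, −3)   [check: 1·125 − 3·39 = 8]
  39 = 4·8 + 7   → row D = row B − 4·row C = (7, −4, 13)   [check: −4·125 + 13·39 = 7]
  8 = 1·7 + 1   → row E = row C − 1·row D = (1, 5, −16)   [check: 5·125 − 16·39 = 1]
  7 = 7·1 + 0   → remainder 0, stop. gcd = 1 (last nonzero row E).
The gcd is 1, so 39 is invertible mod 125. The last nonzero row gives 5·125 − 16·39 = 1, so t = −16. So 39^(−1) ≡ −16 ≡ 109 (mod 125). Verify: 39 · 109 = 4251 ≡ 1 (mod 125). ✓

Final answer: 39^(−1) ≡ 109 (mod 125)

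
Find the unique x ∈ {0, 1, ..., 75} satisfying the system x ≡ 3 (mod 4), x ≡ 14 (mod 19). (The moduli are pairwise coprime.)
The moduli 4, 19 are pairwise coprime, so by the CRT there is a unique solution mod 4·19 = 76.
Solve by successive substitution. Start with x ≡ 3 (mod 4).
  Combine with x ≡ 14 (mod 19): write x = 3 + 4·t and require 3 + 4·t ≡ 14 (mod 19), i.e. 4·t ≡ 14 − 3 ≡ 11 (mod 19). Since 4^(−1) ≡ 5 (mod 19), t ≡ 5·11 ≡ 17 (mod 19). So x ≡ 3 + 4·17 = 71 (mod 76).
Unique solution in [0, 76): x = 71.

Final answer: x ≡ 71 (mod 76); the representative in [0, 76) is 71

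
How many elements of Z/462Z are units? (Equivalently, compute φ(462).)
An element a ∈ Z/462Z is a unit iff gcd(a, 462) = 1, so the number of units is φ(462). φ is multiplicative, with φ(p^e) = p^e − p^(e−1). Factorise 462 = 2 · 3 · 7 · 11. Then
  φ(462) = (2 − 1) · (3 − 1) · (7 − 1) · (11 − 1) = 1 · 2 · 6 · 10 = 120.

Final answer: Z/462Z has φ(462) = 120 units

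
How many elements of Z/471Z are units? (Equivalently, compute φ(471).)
An element a ∈ Z/471Z is a unit iff gcd(a, 471) = 1, so the number of units is φ(471). φ is multiplicative, with φ(p^e) = p^e − p^(e−1). Factorise 471 = 3 · 157. Then
  φ(471) = (3 − 1) · (157 − 1) = 2 · 156 = 312.

Final answer: Z/471Z has φ(471) = 312 units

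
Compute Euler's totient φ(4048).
φ(4048) = 1760

φ is multiplicative, with φ(p^e) = p^e − p^(e−1). Factorise 4048 = 2^4 · 11 · 23. Then
  φ(4048) = (2^4 − 2^3) · (11 − 1) · (23 − 1) = 8 · 10 · 22 = 1760.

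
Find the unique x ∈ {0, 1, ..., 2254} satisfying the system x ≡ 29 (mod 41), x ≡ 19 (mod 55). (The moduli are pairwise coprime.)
The moduli 41, 55 are pairwise coprime, so by the CRT there is a unique solution mod 41·55 = 2255.
Solve by successive substitution. Start with x ≡ 29 (mod 41).
  Combine with x ≡ 19 (mod 55): write x = 29 + 41·t and require 29 + 41·t ≡ 19 (mod 55), i.e. 41·t ≡ 19 − 29 ≡ 45 (mod 55). Since 41^(−1) ≡ 51 (mod 55), t ≡ 51·45 ≡ 40 (mod 55). So x ≡ 29 + 41·40 = 1669 (mod 2255).
Unique solution in [0, 2255): x = 1669.

Final answer: x ≡ 1669 (mod 2255); the representative in [0, 2255) is 1669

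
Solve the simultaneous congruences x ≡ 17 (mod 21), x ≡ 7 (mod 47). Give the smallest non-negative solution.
The moduli 21, 47 are pairwise coprime, so by the CRT there is a unique solution mod 21·47 = 987.
Solve by successive substitution. Start with x ≡ 17 (mod 21).
  Combine with x ≡ 7 (mod 47): write x = 17 + 21·t and require 17 + 21·t ≡ 7 (mod 47), i.e. 21·t ≡ 7 − 17 ≡ 37 (mod 47). Since 21^(−1) ≡ 9 (mod 47), t ≡ 9·37 ≡ 4 (mod 47). So x ≡ 17 + 21·4 = 101 (mod 987).
Unique solution in [0, 987): x = 101.

Final answer: x ≡ 101 (mod 987); the representative in [0, 987) is 101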